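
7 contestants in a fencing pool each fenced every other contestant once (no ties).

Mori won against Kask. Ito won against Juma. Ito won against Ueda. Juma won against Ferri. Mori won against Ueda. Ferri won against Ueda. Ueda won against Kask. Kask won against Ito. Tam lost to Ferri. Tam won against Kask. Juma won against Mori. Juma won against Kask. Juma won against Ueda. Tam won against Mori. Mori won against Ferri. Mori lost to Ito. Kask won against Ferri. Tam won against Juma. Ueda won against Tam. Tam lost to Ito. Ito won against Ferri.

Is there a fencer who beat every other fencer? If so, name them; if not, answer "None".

Highest win total is Ito with 5 (out of 6 possible).
Ito lost to Kask, so no fencer went undefeated.

None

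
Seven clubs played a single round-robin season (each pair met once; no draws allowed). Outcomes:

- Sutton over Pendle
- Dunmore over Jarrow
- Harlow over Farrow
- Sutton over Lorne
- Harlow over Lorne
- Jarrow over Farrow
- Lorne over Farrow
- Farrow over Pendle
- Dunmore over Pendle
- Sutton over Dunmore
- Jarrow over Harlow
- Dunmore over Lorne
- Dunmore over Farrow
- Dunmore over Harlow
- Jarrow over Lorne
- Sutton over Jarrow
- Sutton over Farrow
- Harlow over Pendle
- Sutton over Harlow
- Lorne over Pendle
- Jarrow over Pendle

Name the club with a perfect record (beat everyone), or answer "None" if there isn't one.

Sutton

Sutton has 6 wins out of 6 opponents — a perfect record.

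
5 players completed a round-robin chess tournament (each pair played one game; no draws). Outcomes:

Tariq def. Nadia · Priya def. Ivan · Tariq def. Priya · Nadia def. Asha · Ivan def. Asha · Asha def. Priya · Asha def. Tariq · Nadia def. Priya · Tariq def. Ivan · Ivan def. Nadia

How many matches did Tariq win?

Tariq's results: beat Nadia, Ivan, Priya; lost to Asha.
That is 3 wins.

3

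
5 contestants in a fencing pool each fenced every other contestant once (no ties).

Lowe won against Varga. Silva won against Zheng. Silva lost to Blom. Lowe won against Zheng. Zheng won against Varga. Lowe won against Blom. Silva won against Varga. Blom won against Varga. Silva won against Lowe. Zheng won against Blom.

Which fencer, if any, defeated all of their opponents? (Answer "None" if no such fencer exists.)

Highest win total is Silva with 3 (out of 4 possible).
Silva lost to Blom, so no fencer went undefeated.

None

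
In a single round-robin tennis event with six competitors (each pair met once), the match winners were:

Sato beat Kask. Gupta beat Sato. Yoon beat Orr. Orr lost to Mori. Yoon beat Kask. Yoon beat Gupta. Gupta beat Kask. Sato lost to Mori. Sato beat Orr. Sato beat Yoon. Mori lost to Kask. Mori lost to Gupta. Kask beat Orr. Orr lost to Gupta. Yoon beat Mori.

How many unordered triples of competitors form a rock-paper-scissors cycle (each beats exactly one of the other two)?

3

Of the C(6,3) = 20 triples, the cyclic ones are: {Sato, Yoon, Gupta}; {Sato, Yoon, Mori}; {Sato, Kask, Mori}.
That is 3.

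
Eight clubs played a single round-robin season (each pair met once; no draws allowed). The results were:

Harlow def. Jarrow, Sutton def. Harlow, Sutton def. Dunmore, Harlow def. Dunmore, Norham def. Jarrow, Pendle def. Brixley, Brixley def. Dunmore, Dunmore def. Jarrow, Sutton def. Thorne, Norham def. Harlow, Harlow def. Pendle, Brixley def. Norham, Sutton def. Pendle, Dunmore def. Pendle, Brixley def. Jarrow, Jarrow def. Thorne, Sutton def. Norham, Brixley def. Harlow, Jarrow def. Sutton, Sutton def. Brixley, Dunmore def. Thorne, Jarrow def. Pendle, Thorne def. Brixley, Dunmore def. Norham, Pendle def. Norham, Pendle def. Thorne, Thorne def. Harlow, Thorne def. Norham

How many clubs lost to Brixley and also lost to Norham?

Brixley beat: Jarrow, Norham, Harlow, Dunmore.
Norham beat: Jarrow, Harlow.
Both beat: Jarrow, Harlow — 2.

2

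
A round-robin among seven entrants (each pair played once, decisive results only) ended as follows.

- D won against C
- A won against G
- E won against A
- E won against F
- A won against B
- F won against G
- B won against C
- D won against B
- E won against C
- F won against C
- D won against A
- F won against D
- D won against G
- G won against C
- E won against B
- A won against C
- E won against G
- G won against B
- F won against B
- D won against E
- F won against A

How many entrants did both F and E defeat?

F beat: A, B, C, D, G.
E beat: A, B, C, F, G.
Both beat: A, B, C, G — 4.

4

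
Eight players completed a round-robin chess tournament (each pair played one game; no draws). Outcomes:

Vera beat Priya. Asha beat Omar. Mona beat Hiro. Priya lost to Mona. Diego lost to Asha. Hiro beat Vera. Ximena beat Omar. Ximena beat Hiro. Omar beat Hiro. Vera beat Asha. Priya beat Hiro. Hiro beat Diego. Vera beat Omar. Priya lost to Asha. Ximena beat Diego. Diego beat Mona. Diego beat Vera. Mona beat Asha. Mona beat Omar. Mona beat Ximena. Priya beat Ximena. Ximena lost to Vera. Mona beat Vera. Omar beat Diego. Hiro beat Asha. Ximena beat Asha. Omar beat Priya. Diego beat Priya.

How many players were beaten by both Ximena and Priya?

1

Ximena beat: Hiro, Diego, Omar, Asha.
Priya beat: Hiro, Ximena.
Both beat: Hiro — 1.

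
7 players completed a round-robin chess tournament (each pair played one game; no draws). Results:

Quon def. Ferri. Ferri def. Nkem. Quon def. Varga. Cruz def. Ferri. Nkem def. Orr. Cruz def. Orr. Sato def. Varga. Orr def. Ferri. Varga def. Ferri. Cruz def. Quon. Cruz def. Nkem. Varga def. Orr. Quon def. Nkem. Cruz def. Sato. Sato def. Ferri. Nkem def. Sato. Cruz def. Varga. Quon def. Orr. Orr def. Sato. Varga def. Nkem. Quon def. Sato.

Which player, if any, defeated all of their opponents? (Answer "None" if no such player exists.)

Cruz has 6 wins out of 6 opponents — a perfect record.

Cruz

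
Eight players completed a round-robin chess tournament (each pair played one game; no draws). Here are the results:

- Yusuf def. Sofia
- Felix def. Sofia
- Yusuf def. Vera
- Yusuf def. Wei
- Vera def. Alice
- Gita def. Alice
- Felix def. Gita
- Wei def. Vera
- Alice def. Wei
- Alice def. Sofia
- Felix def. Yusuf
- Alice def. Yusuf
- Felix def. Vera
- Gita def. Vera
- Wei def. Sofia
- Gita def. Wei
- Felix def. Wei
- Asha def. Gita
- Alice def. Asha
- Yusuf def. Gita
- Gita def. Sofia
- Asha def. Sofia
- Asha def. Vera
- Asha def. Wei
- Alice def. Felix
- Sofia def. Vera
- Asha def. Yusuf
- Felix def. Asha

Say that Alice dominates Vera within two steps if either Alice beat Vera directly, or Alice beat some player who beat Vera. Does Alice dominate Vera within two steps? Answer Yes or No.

Yes

Alice did not beat Vera directly.
Alice beat Asha, Felix, Sofia, Yusuf, Wei. Of those, Asha beat Vera.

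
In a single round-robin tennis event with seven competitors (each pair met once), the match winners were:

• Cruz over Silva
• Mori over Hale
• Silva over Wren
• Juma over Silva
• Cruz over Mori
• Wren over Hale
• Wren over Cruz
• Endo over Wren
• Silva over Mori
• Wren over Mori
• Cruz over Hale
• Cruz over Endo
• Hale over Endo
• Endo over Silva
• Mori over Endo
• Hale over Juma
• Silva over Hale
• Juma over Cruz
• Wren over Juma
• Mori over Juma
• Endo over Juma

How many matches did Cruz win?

4

Cruz's results: beat Hale, Endo, Silva, Mori; lost to Wren, Juma.
That is 4 wins.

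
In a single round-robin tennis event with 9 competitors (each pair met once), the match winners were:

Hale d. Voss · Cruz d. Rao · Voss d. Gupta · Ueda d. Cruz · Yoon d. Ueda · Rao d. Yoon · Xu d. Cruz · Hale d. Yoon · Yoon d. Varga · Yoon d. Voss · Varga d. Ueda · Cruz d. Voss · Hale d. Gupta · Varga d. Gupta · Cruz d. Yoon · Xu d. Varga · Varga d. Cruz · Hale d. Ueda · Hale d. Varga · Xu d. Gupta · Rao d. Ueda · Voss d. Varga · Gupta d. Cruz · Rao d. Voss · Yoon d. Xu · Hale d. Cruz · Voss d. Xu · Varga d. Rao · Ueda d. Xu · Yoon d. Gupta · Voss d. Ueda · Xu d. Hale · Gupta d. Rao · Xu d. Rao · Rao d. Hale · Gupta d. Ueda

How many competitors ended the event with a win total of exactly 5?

Win totals: Hale 6, Ueda 2, Cruz 3, Varga 4, Gupta 3, Xu 5, Voss 4, Rao 4, Yoon 5.
Exactly 5: Xu, Yoon — 2 competitors.

2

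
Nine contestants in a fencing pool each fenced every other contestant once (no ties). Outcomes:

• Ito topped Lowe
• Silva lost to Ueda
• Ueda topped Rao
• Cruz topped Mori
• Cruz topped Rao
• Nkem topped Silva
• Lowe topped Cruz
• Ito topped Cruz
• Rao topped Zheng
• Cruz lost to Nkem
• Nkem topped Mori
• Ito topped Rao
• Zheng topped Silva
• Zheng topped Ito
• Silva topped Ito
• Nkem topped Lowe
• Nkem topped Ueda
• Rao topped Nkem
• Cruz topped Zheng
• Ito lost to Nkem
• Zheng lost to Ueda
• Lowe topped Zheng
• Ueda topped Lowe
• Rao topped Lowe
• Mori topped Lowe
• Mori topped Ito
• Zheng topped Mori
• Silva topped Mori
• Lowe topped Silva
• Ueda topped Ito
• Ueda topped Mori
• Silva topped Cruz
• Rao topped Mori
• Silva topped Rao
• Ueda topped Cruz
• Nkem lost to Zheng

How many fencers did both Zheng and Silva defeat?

Zheng beat: Silva, Nkem, Ito, Mori.
Silva beat: Rao, Ito, Mori, Cruz.
Both beat: Ito, Mori — 2.

2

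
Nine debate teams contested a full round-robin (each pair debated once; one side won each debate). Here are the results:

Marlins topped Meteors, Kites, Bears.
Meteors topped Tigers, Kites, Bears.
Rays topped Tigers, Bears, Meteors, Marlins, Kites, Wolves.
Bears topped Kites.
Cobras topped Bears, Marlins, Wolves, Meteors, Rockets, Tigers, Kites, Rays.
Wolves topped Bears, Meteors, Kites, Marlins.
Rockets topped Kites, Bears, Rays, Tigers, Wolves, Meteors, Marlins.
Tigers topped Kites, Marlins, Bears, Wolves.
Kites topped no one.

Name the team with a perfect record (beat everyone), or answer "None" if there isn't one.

Cobras has 8 wins out of 8 opponents — a perfect record.

Cobras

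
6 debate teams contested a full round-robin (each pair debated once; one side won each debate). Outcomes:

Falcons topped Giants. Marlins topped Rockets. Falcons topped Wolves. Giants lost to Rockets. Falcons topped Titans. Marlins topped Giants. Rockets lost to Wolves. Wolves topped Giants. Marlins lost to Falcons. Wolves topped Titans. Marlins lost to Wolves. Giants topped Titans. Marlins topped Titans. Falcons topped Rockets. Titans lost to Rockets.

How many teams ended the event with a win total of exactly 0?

1

Win totals: Titans 0, Falcons 5, Rockets 2, Wolves 4, Giants 1, Marlins 3.
Exactly 0: Titans — 1 team.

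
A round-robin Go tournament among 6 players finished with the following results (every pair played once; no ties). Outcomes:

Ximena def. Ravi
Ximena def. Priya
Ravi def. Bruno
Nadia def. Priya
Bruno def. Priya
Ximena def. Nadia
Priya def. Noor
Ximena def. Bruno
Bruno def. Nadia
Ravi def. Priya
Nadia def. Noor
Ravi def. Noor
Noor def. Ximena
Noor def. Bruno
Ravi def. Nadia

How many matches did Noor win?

2

Noor's results: beat Bruno, Ximena; lost to Priya, Ravi, Nadia.
That is 2 wins.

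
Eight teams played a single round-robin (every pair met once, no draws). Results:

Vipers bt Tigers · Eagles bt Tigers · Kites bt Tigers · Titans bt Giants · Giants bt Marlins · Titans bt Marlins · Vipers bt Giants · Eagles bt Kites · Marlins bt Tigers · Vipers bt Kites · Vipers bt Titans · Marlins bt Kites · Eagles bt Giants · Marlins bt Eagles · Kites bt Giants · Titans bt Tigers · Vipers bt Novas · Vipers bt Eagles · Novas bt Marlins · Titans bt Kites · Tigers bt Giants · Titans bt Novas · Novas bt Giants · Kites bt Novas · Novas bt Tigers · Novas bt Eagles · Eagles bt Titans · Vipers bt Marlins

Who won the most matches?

Vipers

Win totals: Novas 4, Titans 5, Kites 3, Marlins 3, Vipers 7, Tigers 1, Eagles 4, Giants 1.
Vipers leads with 7 wins (next highest: 5).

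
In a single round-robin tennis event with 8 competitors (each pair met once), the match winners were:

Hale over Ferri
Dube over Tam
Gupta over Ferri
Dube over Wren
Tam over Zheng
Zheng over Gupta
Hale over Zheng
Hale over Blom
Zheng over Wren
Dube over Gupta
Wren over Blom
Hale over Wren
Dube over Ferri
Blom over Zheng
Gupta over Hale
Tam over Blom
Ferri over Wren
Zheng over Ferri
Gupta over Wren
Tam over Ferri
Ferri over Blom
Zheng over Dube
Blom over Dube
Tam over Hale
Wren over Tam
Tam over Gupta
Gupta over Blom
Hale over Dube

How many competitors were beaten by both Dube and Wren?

Dube beat: Wren, Tam, Ferri, Gupta.
Wren beat: Tam, Blom.
Both beat: Tam — 1.

1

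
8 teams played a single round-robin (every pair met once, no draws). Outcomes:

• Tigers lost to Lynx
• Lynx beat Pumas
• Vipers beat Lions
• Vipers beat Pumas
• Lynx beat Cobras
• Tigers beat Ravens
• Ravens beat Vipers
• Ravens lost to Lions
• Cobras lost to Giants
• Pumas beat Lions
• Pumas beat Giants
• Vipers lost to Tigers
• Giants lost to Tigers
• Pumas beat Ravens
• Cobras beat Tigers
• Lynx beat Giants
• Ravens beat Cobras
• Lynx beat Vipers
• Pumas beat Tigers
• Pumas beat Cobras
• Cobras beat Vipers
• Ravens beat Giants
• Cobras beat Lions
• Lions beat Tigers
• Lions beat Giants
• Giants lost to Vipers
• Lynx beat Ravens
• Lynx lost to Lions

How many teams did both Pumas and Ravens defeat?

2

Pumas beat: Ravens, Lions, Cobras, Tigers, Giants.
Ravens beat: Vipers, Cobras, Giants.
Both beat: Cobras, Giants — 2.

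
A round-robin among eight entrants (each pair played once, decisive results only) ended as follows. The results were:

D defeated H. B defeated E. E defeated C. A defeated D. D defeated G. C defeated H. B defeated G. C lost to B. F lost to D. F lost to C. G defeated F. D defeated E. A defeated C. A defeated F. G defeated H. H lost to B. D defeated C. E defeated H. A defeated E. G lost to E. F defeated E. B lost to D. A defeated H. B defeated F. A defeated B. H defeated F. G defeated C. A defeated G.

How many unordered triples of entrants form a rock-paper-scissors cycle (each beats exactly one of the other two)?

3

Win totals: A 7, B 5, C 2, D 6, E 3, F 1, G 3, H 1.
An entrant with w wins dominates both others in C(w,2) triples; summing gives 21 + 10 + 1 + 15 + 3 + 0 + 3 + 0 = 53 transitive triples.
Total triples C(8,3) = 56, so cyclic triples = 56 − 53 = 3.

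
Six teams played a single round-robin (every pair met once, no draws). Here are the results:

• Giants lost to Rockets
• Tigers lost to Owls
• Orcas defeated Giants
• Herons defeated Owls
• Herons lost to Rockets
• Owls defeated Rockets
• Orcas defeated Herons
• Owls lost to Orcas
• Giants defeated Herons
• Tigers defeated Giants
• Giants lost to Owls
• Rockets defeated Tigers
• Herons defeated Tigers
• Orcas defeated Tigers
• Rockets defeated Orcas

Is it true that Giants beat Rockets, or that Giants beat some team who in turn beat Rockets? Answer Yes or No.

No

Giants did not beat Rockets directly.
Giants beat Herons, but each of them lost to Rockets. No two-step path.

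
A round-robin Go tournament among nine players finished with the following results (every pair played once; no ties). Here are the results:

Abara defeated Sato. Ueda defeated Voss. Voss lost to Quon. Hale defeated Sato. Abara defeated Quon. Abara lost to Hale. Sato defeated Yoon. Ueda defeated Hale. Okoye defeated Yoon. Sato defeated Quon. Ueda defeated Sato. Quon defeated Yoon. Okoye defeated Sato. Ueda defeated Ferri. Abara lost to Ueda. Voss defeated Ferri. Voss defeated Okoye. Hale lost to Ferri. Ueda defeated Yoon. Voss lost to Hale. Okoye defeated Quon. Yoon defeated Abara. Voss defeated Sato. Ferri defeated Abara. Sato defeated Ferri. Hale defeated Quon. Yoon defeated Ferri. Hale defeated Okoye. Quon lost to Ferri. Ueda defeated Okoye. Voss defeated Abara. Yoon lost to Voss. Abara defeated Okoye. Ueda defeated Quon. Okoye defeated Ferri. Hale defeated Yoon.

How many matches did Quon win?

2

Quon's results: beat Yoon, Voss; lost to Hale, Abara, Okoye, Ferri, Ueda, Sato.
That is 2 wins.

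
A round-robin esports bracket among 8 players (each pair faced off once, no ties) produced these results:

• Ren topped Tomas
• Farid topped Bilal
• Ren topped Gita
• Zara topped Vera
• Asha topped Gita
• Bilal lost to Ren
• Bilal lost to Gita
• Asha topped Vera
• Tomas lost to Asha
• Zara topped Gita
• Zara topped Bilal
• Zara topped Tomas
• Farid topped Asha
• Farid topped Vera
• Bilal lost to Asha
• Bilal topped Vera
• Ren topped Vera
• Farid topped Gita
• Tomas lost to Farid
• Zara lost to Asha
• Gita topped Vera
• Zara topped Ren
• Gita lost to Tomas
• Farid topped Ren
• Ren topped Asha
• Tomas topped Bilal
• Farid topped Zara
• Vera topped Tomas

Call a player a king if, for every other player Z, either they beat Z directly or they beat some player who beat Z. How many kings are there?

1

Farid reaches everyone (king).
Ren cannot reach Farid in two steps.
Gita cannot reach Farid, Ren, Zara, Asha in two steps.
Zara cannot reach Farid in two steps.
Bilal cannot reach Farid, Ren, Gita, Zara, Asha in two steps.
Asha cannot reach Farid in two steps.
Tomas cannot reach Farid, Ren, Zara, Asha in two steps.
Vera cannot reach Farid, Ren, Zara, Asha in two steps.
Kings: Farid — 1.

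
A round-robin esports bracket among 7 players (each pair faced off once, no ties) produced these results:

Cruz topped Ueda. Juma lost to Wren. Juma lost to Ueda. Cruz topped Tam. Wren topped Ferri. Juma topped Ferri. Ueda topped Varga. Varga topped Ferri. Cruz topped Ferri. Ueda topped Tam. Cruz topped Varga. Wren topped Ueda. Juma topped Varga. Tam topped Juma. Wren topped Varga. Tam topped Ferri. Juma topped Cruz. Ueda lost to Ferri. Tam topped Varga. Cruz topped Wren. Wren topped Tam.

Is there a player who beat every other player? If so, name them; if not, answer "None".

Highest win total is Wren with 5 (out of 6 possible).
Wren lost to Cruz, so no player went undefeated.

None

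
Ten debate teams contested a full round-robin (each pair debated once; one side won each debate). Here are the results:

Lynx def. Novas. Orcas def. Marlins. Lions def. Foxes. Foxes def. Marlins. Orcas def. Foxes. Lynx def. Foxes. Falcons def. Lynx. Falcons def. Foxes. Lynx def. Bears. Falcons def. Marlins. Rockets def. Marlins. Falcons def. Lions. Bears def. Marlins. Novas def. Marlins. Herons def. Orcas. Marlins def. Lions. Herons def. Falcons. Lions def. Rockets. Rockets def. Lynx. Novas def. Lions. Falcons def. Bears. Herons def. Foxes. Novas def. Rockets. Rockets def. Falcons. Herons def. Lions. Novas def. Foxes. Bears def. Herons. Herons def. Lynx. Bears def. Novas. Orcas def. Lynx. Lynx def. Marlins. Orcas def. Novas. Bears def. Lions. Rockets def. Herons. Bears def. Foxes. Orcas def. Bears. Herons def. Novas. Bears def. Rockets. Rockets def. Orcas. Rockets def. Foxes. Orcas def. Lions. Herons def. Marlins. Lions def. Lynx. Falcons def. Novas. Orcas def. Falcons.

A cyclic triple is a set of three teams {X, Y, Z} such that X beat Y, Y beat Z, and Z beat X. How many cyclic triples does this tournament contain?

18

Win totals: Bears 6, Lynx 4, Foxes 1, Novas 4, Rockets 6, Lions 3, Orcas 7, Herons 7, Marlins 1, Falcons 6.
A team with w wins dominates both others in C(w,2) triples; summing gives 15 + 6 + 0 + 6 + 15 + 3 + 21 + 21 + 0 + 15 = 102 transitive triples.
Total triples C(10,3) = 120, so cyclic triples = 120 − 102 = 18.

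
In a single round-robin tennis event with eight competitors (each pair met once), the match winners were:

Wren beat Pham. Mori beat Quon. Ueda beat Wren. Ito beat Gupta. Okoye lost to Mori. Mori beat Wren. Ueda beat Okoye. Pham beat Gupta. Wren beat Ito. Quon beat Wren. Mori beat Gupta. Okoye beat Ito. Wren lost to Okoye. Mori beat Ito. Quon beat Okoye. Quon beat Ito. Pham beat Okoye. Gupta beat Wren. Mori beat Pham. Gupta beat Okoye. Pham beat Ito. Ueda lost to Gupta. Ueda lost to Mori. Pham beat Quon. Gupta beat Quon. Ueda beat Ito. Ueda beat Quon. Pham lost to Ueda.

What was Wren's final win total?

Wren's results: beat Pham, Ito; lost to Mori, Quon, Gupta, Ueda, Okoye.
That is 2 wins.

2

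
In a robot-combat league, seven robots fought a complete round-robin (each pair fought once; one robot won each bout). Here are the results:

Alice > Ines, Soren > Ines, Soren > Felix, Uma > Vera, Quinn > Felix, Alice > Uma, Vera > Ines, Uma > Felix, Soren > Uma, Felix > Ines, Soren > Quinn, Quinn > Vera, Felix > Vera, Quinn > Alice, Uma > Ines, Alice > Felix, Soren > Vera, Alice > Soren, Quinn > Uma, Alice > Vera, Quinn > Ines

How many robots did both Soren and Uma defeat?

Soren beat: Vera, Ines, Quinn, Uma, Felix.
Uma beat: Vera, Ines, Felix.
Both beat: Vera, Ines, Felix — 3.

3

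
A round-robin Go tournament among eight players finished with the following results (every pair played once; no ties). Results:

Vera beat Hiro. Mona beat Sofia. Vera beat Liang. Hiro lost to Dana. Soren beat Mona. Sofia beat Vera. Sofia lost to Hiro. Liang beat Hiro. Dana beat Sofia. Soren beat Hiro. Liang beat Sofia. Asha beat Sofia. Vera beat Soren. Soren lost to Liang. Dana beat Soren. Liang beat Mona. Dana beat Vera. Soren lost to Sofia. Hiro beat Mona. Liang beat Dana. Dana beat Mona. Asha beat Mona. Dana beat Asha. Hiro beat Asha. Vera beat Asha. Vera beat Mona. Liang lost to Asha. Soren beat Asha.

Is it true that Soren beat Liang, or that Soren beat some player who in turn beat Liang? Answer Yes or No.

Yes

Soren did not beat Liang directly.
Soren beat Mona, Asha, Hiro. Of those, Asha beat Liang.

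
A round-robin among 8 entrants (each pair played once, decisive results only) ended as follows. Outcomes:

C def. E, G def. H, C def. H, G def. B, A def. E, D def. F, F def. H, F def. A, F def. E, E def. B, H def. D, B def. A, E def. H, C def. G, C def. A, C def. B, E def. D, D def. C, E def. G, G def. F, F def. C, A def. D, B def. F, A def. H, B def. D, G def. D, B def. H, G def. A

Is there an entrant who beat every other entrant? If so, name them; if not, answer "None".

None

Highest win total is G with 5 (out of 7 possible).
G lost to C, E, so no entrant went undefeated.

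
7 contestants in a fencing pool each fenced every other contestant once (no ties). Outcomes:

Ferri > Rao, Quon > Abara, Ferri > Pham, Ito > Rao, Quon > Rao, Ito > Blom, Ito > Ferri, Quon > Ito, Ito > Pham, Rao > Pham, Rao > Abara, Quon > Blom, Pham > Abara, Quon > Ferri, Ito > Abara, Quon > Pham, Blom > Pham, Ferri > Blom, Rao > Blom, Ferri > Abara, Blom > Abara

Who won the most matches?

Win totals: Pham 1, Quon 6, Ito 5, Blom 2, Ferri 4, Rao 3, Abara 0.
Quon leads with 6 wins (next highest: 5).

Quon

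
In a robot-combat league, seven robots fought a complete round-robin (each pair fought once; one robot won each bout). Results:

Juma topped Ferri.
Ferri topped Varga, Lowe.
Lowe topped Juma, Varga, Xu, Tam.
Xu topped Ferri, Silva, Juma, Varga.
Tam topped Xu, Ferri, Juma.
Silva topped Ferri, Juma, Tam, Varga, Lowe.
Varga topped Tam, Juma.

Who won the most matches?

Silva

Win totals: Varga 2, Lowe 4, Tam 3, Juma 1, Ferri 2, Xu 4, Silva 5.
Silva leads with 5 wins (next highest: 4).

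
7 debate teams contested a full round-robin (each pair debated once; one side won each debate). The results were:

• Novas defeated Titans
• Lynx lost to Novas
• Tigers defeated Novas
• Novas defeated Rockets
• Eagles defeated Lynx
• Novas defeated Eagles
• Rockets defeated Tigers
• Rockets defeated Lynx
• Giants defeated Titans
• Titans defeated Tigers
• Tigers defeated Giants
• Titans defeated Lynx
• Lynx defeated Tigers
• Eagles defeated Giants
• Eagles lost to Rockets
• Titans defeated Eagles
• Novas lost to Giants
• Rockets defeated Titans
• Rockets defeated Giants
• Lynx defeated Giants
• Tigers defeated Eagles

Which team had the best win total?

Win totals: Tigers 3, Eagles 2, Lynx 2, Novas 4, Titans 3, Giants 2, Rockets 5.
Rockets leads with 5 wins (next highest: 4).

Rockets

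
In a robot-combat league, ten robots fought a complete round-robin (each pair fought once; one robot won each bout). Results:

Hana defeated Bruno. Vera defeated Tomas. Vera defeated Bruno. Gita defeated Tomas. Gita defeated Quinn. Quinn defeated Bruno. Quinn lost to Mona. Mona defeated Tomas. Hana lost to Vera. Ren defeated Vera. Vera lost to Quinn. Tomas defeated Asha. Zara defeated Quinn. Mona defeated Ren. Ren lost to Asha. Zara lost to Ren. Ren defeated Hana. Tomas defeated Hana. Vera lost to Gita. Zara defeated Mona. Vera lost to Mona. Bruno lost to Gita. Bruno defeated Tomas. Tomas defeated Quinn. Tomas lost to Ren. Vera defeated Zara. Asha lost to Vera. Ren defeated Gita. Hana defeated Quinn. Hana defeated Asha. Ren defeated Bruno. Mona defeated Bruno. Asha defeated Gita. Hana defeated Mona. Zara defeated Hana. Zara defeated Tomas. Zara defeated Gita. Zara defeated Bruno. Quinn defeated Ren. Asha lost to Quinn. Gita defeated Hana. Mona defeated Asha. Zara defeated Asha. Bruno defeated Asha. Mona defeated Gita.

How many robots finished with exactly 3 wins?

Win totals: Gita 5, Mona 7, Zara 7, Vera 5, Bruno 2, Tomas 3, Ren 6, Hana 4, Quinn 4, Asha 2.
Exactly 3: Tomas — 1 robot.

1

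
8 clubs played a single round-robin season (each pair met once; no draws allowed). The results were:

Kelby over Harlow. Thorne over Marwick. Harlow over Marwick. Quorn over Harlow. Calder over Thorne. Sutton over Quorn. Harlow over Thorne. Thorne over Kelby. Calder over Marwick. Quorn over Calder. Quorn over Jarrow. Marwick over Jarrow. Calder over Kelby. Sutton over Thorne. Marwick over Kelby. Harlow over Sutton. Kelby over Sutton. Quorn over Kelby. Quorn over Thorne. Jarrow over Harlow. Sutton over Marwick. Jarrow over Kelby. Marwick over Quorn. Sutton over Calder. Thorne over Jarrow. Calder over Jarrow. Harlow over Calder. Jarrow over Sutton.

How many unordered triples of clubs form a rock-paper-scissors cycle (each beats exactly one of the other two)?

18

Win totals: Quorn 5, Jarrow 3, Harlow 4, Kelby 2, Marwick 3, Calder 4, Sutton 4, Thorne 3.
A club with w wins dominates both others in C(w,2) triples; summing gives 10 + 3 + 6 + 1 + 3 + 6 + 6 + 3 = 38 transitive triples.
Total triples C(8,3) = 56, so cyclic triples = 56 − 38 = 18.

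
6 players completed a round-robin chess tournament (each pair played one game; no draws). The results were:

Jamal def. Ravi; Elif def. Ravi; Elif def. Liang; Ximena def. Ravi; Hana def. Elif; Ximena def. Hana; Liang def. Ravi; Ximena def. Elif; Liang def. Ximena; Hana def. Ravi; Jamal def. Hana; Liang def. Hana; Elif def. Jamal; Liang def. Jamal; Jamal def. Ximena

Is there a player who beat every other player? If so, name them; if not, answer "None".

Highest win total is Liang with 4 (out of 5 possible).
Liang lost to Elif, so no player went undefeated.

None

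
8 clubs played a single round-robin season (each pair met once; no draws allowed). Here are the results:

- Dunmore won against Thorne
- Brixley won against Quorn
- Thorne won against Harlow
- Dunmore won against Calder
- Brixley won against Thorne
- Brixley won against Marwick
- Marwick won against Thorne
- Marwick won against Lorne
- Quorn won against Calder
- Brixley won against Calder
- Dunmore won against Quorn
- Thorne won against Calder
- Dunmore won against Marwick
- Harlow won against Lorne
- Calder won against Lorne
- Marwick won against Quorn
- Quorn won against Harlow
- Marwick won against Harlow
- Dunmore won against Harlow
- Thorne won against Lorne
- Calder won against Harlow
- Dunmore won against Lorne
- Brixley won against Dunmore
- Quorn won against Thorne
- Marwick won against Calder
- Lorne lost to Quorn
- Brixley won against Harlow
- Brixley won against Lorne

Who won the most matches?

Brixley

Win totals: Brixley 7, Marwick 5, Harlow 1, Calder 2, Lorne 0, Thorne 3, Dunmore 6, Quorn 4.
Brixley leads with 7 wins (next highest: 6).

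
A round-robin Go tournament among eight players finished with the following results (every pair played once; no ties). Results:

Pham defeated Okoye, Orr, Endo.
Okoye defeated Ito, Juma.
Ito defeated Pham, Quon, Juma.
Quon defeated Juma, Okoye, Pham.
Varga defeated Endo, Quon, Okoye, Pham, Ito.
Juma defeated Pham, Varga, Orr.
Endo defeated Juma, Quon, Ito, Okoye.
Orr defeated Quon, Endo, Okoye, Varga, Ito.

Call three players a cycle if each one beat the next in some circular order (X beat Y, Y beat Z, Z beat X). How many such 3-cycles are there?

Win totals: Quon 3, Endo 4, Okoye 2, Orr 5, Ito 3, Varga 5, Pham 3, Juma 3.
A player with w wins dominates both others in C(w,2) triples; summing gives 3 + 6 + 1 + 10 + 3 + 10 + 3 + 3 = 39 transitive triples.
Total triples C(8,3) = 56, so cyclic triples = 56 − 39 = 17.

17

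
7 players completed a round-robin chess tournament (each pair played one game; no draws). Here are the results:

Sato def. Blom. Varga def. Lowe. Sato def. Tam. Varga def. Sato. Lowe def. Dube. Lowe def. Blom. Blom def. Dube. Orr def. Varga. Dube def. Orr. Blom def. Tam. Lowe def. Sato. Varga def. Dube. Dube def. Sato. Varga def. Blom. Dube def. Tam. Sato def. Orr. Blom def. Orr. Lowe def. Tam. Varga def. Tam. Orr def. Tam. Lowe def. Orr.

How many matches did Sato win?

3

Sato's results: beat Blom, Orr, Tam; lost to Dube, Varga, Lowe.
That is 3 wins.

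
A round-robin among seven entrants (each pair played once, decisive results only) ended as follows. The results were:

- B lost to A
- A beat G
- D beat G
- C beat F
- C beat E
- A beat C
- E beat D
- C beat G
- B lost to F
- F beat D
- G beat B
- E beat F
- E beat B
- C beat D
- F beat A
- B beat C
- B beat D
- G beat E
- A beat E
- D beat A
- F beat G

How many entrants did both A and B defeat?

1

A beat: B, C, E, G.
B beat: C, D.
Both beat: C — 1.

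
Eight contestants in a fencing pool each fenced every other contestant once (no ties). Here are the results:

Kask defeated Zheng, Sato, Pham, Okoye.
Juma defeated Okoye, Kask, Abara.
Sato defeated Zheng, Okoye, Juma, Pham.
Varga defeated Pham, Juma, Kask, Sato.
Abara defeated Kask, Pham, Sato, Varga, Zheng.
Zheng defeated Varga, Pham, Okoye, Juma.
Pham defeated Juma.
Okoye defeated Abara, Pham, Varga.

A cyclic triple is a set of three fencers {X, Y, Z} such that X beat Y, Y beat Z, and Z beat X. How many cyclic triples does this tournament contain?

16

Win totals: Abara 5, Pham 1, Juma 3, Okoye 3, Kask 4, Sato 4, Zheng 4, Varga 4.
A fencer with w wins dominates both others in C(w,2) triples; summing gives 10 + 0 + 3 + 3 + 6 + 6 + 6 + 6 = 40 transitive triples.
Total triples C(8,3) = 56, so cyclic triples = 56 − 40 = 16.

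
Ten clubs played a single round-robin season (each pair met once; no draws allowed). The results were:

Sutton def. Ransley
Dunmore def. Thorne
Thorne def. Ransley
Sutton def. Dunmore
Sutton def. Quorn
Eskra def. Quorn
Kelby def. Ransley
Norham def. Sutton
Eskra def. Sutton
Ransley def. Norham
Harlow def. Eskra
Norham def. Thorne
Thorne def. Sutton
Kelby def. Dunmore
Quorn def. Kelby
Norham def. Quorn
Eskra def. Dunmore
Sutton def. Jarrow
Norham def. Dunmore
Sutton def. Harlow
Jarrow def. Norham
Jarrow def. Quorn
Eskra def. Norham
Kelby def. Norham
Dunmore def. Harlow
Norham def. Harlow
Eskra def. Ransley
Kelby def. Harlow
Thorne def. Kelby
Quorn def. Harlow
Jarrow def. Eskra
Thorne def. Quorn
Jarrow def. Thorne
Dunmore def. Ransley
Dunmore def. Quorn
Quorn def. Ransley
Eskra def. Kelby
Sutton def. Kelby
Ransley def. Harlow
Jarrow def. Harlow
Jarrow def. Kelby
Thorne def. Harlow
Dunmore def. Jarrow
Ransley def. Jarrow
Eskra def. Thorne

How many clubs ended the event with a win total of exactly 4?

Win totals: Thorne 5, Sutton 6, Ransley 3, Harlow 1, Dunmore 5, Kelby 4, Norham 5, Eskra 7, Jarrow 6, Quorn 3.
Exactly 4: Kelby — 1 club.

1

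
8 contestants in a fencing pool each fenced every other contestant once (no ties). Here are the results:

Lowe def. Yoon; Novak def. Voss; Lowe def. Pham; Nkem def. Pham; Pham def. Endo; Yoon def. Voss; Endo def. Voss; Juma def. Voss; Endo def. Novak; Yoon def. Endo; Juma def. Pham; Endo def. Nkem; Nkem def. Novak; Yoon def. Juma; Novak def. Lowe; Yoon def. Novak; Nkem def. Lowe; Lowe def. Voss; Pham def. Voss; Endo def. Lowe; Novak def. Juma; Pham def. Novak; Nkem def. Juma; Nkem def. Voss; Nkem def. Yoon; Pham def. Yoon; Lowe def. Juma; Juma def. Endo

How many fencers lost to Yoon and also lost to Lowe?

2

Yoon beat: Voss, Juma, Novak, Endo.
Lowe beat: Voss, Juma, Pham, Yoon.
Both beat: Voss, Juma — 2.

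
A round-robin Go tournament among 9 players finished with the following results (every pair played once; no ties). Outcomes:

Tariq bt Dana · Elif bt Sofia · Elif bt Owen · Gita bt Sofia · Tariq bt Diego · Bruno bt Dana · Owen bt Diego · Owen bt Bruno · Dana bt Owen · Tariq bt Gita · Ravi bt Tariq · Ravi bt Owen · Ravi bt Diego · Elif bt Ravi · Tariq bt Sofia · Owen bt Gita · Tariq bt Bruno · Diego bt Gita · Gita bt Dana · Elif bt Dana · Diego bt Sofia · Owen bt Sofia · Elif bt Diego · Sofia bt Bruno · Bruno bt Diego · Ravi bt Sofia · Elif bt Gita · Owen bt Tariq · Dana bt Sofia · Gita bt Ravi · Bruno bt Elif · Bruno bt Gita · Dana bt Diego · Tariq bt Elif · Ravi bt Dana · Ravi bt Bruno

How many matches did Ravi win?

6

Ravi's results: beat Sofia, Diego, Bruno, Owen, Tariq, Dana; lost to Gita, Elif.
That is 6 wins.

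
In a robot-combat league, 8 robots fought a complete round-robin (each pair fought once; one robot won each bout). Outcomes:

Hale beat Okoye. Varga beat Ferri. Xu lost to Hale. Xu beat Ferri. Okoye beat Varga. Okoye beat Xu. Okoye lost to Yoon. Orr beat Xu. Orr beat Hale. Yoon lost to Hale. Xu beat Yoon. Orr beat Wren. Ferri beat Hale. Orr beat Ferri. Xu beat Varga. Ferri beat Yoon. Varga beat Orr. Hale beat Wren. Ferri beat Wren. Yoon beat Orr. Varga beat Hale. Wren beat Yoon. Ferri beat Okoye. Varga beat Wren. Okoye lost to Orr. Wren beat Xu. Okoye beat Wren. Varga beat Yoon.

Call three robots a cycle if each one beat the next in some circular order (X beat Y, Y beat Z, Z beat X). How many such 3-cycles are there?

Win totals: Ferri 4, Okoye 3, Hale 4, Xu 3, Varga 5, Wren 2, Orr 5, Yoon 2.
A robot with w wins dominates both others in C(w,2) triples; summing gives 6 + 3 + 6 + 3 + 10 + 1 + 10 + 1 = 40 transitive triples.
Total triples C(8,3) = 56, so cyclic triples = 56 − 40 = 16.

16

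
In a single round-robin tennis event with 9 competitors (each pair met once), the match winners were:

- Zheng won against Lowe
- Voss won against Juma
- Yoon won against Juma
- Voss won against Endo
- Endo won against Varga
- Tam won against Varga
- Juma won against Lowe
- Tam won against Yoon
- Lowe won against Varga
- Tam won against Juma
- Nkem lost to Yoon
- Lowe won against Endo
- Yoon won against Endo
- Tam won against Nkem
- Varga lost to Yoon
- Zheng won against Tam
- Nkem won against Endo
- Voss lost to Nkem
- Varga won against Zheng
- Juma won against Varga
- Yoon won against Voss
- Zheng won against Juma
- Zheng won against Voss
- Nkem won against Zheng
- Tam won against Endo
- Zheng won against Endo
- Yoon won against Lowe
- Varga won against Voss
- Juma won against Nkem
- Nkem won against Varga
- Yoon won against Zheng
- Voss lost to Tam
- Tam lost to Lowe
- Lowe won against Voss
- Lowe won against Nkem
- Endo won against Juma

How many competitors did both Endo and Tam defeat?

2

Endo beat: Varga, Juma.
Tam beat: Voss, Nkem, Varga, Yoon, Juma, Endo.
Both beat: Varga, Juma — 2.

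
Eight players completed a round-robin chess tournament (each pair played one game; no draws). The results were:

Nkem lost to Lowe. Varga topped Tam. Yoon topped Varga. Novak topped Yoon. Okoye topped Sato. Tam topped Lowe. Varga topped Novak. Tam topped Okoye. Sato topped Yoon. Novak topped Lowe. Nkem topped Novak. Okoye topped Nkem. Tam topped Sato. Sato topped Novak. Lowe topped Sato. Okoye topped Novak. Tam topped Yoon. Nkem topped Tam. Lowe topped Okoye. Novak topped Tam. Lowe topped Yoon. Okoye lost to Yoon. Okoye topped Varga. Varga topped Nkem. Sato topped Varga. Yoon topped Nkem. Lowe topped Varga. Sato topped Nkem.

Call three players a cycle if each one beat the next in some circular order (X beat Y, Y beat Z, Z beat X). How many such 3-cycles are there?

Win totals: Okoye 4, Nkem 2, Lowe 5, Tam 4, Varga 3, Novak 3, Yoon 3, Sato 4.
A player with w wins dominates both others in C(w,2) triples; summing gives 6 + 1 + 10 + 6 + 3 + 3 + 3 + 6 = 38 transitive triples.
Total triples C(8,3) = 56, so cyclic triples = 56 − 38 = 18.

18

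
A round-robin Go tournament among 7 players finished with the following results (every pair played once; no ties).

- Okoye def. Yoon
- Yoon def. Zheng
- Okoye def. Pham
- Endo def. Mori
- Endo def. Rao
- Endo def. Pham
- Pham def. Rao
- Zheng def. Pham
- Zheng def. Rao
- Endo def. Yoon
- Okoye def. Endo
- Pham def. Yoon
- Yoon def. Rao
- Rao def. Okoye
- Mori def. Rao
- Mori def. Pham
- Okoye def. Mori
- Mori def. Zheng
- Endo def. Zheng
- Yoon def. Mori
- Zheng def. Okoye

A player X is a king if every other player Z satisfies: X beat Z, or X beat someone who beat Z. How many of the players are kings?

Zheng reaches everyone (king).
Endo reaches everyone (king).
Yoon cannot reach Endo in two steps.
Okoye reaches everyone (king).
Pham cannot reach Endo in two steps.
Rao cannot reach Zheng in two steps.
Mori cannot reach Endo in two steps.
Kings: Zheng, Endo, Okoye — 3.

3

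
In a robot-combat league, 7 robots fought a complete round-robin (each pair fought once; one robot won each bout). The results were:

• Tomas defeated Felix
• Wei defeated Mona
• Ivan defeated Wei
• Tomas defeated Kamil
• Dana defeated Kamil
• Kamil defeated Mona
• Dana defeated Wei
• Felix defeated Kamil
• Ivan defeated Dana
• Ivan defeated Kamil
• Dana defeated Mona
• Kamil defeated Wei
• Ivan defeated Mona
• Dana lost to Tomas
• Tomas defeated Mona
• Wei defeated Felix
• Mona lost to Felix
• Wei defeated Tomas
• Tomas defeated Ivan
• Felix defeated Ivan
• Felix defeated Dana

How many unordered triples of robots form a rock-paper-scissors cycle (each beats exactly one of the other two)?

6

Win totals: Ivan 4, Kamil 2, Dana 3, Mona 0, Tomas 5, Felix 4, Wei 3.
A robot with w wins dominates both others in C(w,2) triples; summing gives 6 + 1 + 3 + 0 + 10 + 6 + 3 = 29 transitive triples.
Total triples C(7,3) = 35, so cyclic triples = 35 − 29 = 6.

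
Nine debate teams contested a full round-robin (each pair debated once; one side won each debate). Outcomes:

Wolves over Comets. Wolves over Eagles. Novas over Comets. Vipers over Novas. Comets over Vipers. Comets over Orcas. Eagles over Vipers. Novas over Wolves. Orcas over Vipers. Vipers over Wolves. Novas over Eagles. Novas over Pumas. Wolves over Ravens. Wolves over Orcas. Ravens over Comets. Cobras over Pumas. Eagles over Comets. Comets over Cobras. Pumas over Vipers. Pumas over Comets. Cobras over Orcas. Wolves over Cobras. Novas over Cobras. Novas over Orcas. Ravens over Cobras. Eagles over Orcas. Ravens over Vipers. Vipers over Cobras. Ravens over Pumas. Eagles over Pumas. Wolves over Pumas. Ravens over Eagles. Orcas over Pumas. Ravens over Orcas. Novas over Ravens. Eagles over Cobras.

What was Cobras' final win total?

Cobras' results: beat Pumas, Orcas; lost to Novas, Vipers, Comets, Ravens, Eagles, Wolves.
That is 2 wins.

2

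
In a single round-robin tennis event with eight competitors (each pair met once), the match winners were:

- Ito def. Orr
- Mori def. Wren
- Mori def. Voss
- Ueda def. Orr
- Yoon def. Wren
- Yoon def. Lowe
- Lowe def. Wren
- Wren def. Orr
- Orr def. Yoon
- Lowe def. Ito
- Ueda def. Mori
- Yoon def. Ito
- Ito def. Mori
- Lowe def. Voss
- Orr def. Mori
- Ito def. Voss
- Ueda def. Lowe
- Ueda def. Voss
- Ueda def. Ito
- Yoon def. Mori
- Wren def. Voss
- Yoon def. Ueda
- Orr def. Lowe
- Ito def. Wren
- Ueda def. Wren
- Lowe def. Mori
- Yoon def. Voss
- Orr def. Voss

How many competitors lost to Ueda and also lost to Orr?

Ueda beat: Orr, Wren, Mori, Ito, Voss, Lowe.
Orr beat: Yoon, Mori, Voss, Lowe.
Both beat: Mori, Voss, Lowe — 3.

3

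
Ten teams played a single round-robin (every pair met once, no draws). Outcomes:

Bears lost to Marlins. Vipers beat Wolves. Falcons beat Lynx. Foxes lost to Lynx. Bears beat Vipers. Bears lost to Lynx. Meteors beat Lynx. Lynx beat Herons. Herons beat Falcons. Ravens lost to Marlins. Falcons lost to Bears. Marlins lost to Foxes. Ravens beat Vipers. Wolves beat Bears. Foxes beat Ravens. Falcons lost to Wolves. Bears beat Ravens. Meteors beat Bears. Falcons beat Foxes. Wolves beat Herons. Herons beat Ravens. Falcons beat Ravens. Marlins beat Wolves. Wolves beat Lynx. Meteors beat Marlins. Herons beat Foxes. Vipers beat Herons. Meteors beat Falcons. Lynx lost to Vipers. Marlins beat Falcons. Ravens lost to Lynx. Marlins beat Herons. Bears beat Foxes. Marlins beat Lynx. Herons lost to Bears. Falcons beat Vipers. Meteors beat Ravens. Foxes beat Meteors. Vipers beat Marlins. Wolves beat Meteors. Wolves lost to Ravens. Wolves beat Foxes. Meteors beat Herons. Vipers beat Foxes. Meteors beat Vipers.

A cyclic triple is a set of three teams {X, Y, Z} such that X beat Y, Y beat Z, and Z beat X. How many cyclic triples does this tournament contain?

30

Win totals: Marlins 6, Falcons 4, Herons 3, Vipers 5, Lynx 4, Wolves 6, Foxes 3, Ravens 2, Meteors 7, Bears 5.
A team with w wins dominates both others in C(w,2) triples; summing gives 15 + 6 + 3 + 10 + 6 + 15 + 3 + 1 + 21 + 10 = 90 transitive triples.
Total triples C(10,3) = 120, so cyclic triples = 120 − 90 = 30.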